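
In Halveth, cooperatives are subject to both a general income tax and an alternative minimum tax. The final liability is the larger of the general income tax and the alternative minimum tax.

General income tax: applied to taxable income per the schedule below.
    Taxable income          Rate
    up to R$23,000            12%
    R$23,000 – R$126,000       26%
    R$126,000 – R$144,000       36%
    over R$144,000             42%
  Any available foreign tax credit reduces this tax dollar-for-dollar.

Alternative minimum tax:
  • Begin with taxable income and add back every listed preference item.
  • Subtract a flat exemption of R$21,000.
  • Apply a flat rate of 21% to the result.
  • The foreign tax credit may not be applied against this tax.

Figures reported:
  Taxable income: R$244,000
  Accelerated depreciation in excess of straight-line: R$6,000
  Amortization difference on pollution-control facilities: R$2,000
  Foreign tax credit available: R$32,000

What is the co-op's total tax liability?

R$48,510

General income tax:
  R$23,000 × 12% = R$2,760
  R$103,000 × 26% = R$26,780
  R$18,000 × 36% = R$6,480
  R$100,000 × 42% = R$42,000
  → R$78,020
  Less foreign tax credit R$32,000 → R$46,020

Alternative minimum tax:
  Adjusted income: R$244,000 + R$6,000 + R$2,000 = R$252,000
  Less exemption R$21,000 → base R$231,000
  R$231,000 × 21% = R$48,510

R$48,510 > R$46,020, so the alternative minimum tax is the binding amount.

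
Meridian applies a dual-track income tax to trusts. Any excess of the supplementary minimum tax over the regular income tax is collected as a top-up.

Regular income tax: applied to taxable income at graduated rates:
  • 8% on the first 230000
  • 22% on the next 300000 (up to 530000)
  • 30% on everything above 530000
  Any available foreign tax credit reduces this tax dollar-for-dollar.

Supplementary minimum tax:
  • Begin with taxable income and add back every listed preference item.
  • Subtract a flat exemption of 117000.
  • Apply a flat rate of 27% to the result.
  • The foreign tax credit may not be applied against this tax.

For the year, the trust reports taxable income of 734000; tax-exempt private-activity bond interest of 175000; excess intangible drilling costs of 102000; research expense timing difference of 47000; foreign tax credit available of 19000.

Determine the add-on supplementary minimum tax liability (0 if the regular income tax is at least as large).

127470

Supplementary minimum tax:
  Adjusted income: 734000 + 175000 + 102000 + 47000 = 1058000
  Less exemption 117000 → base 941000
  941000 × 27% = 254070

Regular income tax:
  230000 × 8% = 18400
  300000 × 22% = 66000
  204000 × 30% = 61200
  → 145600
  Less foreign tax credit 19000 → 126600

Excess of supplementary minimum tax over regular income tax: 254070 − 126600 = 127470.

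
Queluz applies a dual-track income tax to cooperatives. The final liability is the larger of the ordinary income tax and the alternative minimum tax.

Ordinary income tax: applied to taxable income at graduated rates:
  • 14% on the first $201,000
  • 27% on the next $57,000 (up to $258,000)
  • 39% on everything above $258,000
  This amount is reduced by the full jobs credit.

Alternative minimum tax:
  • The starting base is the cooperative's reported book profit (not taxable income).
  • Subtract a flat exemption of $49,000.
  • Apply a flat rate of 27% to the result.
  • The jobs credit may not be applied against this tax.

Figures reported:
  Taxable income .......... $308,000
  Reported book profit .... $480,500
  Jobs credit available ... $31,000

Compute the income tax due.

Ordinary income tax:
  $201,000 × 14% = $28,140
  $57,000 × 27% = $15,390
  $50,000 × 39% = $19,500
  → $63,030
  Less jobs credit $31,000 → $32,030

Alternative minimum tax:
  Base (reported book profit): $480,500
  Less exemption $49,000 → base $431,500
  $431,500 × 27% = $116,505

$116,505 > $32,030, so the alternative minimum tax is the binding amount.

$116,505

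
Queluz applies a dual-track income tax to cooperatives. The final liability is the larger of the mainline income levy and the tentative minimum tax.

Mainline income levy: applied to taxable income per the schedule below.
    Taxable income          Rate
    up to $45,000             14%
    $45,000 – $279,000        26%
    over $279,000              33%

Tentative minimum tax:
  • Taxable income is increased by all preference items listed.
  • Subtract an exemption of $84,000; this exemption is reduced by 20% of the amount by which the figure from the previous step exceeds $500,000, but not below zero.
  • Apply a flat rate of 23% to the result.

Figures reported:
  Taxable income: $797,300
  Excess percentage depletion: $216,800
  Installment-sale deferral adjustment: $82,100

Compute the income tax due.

$252,126

Mainline income levy:
  $45,000 × 14% = $6,300
  $234,000 × 26% = $60,840
  $518,300 × 33% = $171,039
  → $238,179

Tentative minimum tax:
  Adjusted income: $797,300 + $216,800 + $82,100 = $1,096,200
  Exemption: 20% × ($1,096,200 − $500,000) = $119,240 ≥ $84,000, so the exemption is fully phased out
  Base: $1,096,200 − $0 = $1,096,200
  $1,096,200 × 23% = $252,126

$252,126 > $238,179, so the tentative minimum tax is the binding amount.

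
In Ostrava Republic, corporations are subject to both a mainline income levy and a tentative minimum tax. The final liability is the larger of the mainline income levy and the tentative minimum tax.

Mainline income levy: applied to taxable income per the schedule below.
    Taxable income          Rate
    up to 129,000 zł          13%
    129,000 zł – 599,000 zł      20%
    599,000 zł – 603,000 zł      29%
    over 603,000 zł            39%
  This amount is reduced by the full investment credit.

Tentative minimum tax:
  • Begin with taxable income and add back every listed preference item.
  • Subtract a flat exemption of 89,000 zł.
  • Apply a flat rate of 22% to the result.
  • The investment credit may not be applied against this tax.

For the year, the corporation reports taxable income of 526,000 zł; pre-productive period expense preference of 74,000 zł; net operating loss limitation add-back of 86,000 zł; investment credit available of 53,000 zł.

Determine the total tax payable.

131,340 zł

Tentative minimum tax:
  Adjusted income: 526,000 zł + 74,000 zł + 86,000 zł = 686,000 zł
  Less exemption 89,000 zł → base 597,000 zł
  597,000 zł × 22% = 131,340 zł

Mainline income levy:
  129,000 zł × 13% = 16,770 zł
  397,000 zł × 20% = 79,400 zł
  → 96,170 zł
  Less investment credit 53,000 zł → 43,170 zł

131,340 zł > 43,170 zł, so the tentative minimum tax is the binding amount.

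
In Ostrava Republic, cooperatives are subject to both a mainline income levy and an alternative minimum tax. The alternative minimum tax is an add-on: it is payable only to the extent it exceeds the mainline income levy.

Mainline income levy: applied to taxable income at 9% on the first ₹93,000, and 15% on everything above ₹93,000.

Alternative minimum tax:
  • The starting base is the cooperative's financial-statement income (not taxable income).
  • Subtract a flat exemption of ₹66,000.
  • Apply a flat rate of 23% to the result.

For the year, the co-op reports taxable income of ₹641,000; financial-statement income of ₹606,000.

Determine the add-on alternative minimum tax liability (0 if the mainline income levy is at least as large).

Alternative minimum tax:
  Base (financial-statement income): ₹606,000
  Less exemption ₹66,000 → base ₹540,000
  ₹540,000 × 23% = ₹124,200

Mainline income levy:
  ₹93,000 × 9% = ₹8,370
  ₹548,000 × 15% = ₹82,200
  → ₹90,570

Excess of alternative minimum tax over mainline income levy: ₹124,200 − ₹90,570 = ₹33,630.

₹33,630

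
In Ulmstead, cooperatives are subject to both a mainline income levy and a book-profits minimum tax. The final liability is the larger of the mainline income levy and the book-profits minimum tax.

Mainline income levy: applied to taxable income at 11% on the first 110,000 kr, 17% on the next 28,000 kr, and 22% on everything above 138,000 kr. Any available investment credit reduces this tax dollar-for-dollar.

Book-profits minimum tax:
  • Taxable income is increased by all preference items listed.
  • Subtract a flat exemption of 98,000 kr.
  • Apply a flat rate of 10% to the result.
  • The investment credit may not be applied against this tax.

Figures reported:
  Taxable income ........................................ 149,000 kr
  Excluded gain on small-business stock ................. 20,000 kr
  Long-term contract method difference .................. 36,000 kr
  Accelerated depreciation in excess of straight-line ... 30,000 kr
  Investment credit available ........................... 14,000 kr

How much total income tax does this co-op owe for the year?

Mainline income levy:
  110,000 kr × 11% = 12,100 kr
  28,000 kr × 17% = 4,760 kr
  11,000 kr × 22% = 2,420 kr
  → 19,280 kr
  Less investment credit 14,000 kr → 5,280 kr

Book-profits minimum tax:
  Adjusted income: 149,000 kr + 20,000 kr + 36,000 kr + 30,000 kr = 235,000 kr
  Less exemption 98,000 kr → base 137,000 kr
  137,000 kr × 10% = 13,700 kr

13,700 kr > 5,280 kr, so the book-profits minimum tax is the binding amount.

13,700 kr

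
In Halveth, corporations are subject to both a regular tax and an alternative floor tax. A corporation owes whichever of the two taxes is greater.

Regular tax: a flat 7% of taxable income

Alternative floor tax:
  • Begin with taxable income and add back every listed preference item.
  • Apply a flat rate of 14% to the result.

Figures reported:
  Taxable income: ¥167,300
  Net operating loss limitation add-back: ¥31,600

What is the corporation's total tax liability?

¥27,846

Alternative floor tax:
  Adjusted income: ¥167,300 + ¥31,600 = ¥198,900
  ¥198,900 × 14% = ¥27,846

Regular tax:
  ¥167,300 × 7% = ¥11,711

¥27,846 > ¥11,711, so the alternative floor tax is the binding amount.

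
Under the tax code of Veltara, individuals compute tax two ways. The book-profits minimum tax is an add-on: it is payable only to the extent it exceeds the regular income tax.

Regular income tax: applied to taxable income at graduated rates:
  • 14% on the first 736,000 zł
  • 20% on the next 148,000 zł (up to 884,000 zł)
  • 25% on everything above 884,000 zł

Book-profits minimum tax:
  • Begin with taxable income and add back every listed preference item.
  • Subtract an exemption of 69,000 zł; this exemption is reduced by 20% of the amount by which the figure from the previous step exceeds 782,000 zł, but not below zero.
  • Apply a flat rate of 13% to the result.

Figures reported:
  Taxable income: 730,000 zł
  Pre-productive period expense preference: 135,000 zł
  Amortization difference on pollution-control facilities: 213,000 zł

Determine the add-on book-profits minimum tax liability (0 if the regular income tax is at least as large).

36,666 zł

Regular income tax:
  730,000 zł × 14% = 102,200 zł

Book-profits minimum tax:
  Adjusted income: 730,000 zł + 135,000 zł + 213,000 zł = 1,078,000 zł
  Exemption: 69,000 zł − 20% × (1,078,000 zł − 782,000 zł) = 69,000 zł − 59,200 zł = 9,800 zł
  Base: 1,078,000 zł − 9,800 zł = 1,068,200 zł
  1,068,200 zł × 13% = 138,866 zł

Excess of book-profits minimum tax over regular income tax: 138,866 zł − 102,200 zł = 36,666 zł.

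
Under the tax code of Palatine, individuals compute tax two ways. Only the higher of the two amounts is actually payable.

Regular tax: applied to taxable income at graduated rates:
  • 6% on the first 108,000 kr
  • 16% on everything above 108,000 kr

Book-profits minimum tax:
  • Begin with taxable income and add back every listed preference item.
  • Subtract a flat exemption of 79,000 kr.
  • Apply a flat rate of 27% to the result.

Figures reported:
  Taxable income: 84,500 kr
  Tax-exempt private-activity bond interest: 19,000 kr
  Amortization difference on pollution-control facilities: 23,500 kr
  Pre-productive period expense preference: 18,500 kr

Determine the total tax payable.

17,955 kr

Regular tax:
  84,500 kr × 6% = 5,070 kr

Book-profits minimum tax:
  Adjusted income: 84,500 kr + 19,000 kr + 23,500 kr + 18,500 kr = 145,500 kr
  Less exemption 79,000 kr → base 66,500 kr
  66,500 kr × 27% = 17,955 kr

17,955 kr > 5,070 kr, so the book-profits minimum tax is the binding amount.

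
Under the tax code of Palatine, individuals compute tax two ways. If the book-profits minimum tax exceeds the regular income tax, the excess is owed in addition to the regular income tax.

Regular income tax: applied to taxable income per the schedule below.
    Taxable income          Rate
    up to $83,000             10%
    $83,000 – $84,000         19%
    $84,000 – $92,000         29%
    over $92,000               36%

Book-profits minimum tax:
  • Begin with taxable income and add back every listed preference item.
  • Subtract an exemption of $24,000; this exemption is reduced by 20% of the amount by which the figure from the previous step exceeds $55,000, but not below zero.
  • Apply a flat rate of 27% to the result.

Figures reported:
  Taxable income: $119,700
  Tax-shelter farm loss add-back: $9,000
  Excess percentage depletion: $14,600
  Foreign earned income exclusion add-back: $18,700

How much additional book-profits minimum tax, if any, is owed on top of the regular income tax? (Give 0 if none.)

$22,256

Book-profits minimum tax:
  Adjusted income: $119,700 + $9,000 + $14,600 + $18,700 = $162,000
  Exemption: $24,000 − 20% × ($162,000 − $55,000) = $24,000 − $21,400 = $2,600
  Base: $162,000 − $2,600 = $159,400
  $159,400 × 27% = $43,038

Regular income tax:
  $83,000 × 10% = $8,300
  $1,000 × 19% = $190
  $8,000 × 29% = $2,320
  $27,700 × 36% = $9,972
  → $20,782

Excess of book-profits minimum tax over regular income tax: $43,038 − $20,782 = $22,256.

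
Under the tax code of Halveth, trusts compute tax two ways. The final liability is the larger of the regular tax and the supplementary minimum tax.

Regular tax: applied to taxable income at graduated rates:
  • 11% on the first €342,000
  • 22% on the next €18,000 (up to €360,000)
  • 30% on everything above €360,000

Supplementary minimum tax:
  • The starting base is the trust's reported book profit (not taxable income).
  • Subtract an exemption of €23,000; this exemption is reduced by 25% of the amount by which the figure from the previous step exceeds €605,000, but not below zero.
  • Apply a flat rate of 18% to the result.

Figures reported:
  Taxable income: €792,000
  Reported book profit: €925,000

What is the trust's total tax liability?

Supplementary minimum tax:
  Base (reported book profit): €925,000
  Exemption: 25% × (€925,000 − €605,000) = €80,000 ≥ €23,000, so the exemption is fully phased out
  Base: €925,000 − €0 = €925,000
  €925,000 × 18% = €166,500

Regular tax:
  €342,000 × 11% = €37,620
  €18,000 × 22% = €3,960
  €432,000 × 30% = €129,600
  → €171,180

€171,180 > €166,500, so the regular tax governs.

€171,180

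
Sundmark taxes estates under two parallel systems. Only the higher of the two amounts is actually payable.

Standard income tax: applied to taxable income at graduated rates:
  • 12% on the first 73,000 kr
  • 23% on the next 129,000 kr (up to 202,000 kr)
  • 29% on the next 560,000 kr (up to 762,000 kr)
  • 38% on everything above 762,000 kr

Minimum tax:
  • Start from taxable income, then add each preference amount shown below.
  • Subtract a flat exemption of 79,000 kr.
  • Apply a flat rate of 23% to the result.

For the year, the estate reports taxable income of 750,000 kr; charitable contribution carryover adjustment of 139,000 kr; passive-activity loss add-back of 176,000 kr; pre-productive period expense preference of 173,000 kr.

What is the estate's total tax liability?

Standard income tax:
  73,000 kr × 12% = 8,760 kr
  129,000 kr × 23% = 29,670 kr
  548,000 kr × 29% = 158,920 kr
  → 197,350 kr

Minimum tax:
  Adjusted income: 750,000 kr + 139,000 kr + 176,000 kr + 173,000 kr = 1,238,000 kr
  Less exemption 79,000 kr → base 1,159,000 kr
  1,159,000 kr × 23% = 266,570 kr

266,570 kr > 197,350 kr, so the minimum tax is the binding amount.

266,570 kr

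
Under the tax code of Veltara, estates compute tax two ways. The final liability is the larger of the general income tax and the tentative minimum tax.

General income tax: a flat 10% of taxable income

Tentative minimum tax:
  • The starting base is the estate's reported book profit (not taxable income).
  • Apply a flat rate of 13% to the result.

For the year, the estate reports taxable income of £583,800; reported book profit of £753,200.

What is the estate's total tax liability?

£97,916

General income tax:
  £583,800 × 10% = £58,380

Tentative minimum tax:
  Base (reported book profit): £753,200
  £753,200 × 13% = £97,916

£97,916 > £58,380, so the tentative minimum tax is the binding amount.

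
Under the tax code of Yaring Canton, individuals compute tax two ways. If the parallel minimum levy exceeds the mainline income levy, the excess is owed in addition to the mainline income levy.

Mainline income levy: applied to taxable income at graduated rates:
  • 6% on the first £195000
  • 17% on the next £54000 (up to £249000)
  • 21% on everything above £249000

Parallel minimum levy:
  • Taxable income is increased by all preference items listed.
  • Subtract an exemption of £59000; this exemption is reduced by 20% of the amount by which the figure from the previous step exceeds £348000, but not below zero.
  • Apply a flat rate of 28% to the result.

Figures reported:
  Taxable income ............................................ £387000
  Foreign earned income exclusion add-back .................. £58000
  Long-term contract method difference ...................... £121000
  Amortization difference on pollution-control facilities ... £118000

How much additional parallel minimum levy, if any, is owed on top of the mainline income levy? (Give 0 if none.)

£141660

Parallel minimum levy:
  Adjusted income: £387000 + £58000 + £121000 + £118000 = £684000
  Exemption: 20% × (£684000 − £348000) = £67200 ≥ £59000, so the exemption is fully phased out
  Base: £684000 − £0 = £684000
  £684000 × 28% = £191520

Mainline income levy:
  £195000 × 6% = £11700
  £54000 × 17% = £9180
  £138000 × 21% = £28980
  → £49860

Excess of parallel minimum levy over mainline income levy: £191520 − £49860 = £141660.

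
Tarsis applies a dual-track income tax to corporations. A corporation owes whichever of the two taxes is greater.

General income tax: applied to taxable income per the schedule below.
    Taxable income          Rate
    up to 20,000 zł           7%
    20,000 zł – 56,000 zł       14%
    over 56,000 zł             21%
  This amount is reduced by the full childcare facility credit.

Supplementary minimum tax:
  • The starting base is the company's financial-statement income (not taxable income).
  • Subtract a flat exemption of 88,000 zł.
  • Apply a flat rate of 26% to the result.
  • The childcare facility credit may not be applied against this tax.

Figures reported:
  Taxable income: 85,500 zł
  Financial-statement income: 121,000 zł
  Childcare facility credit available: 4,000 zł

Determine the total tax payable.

General income tax:
  20,000 zł × 7% = 1,400 zł
  36,000 zł × 14% = 5,040 zł
  29,500 zł × 21% = 6,195 zł
  → 12,635 zł
  Less childcare facility credit 4,000 zł → 8,635 zł

Supplementary minimum tax:
  Base (financial-statement income): 121,000 zł
  Less exemption 88,000 zł → base 33,000 zł
  33,000 zł × 26% = 8,580 zł

8,635 zł > 8,580 zł, so the general income tax governs.

8,635 zł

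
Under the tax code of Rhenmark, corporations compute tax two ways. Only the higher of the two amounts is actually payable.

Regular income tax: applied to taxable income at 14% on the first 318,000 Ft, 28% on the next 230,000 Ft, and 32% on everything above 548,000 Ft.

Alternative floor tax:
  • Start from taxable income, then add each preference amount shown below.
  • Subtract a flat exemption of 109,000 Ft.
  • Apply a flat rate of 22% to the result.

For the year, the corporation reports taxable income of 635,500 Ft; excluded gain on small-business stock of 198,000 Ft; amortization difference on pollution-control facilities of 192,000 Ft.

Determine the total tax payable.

Alternative floor tax:
  Adjusted income: 635,500 Ft + 198,000 Ft + 192,000 Ft = 1,025,500 Ft
  Less exemption 109,000 Ft → base 916,500 Ft
  916,500 Ft × 22% = 201,630 Ft

Regular income tax:
  318,000 Ft × 14% = 44,520 Ft
  230,000 Ft × 28% = 64,400 Ft
  87,500 Ft × 32% = 28,000 Ft
  → 136,920 Ft

201,630 Ft > 136,920 Ft, so the alternative floor tax is the binding amount.

201,630 Ft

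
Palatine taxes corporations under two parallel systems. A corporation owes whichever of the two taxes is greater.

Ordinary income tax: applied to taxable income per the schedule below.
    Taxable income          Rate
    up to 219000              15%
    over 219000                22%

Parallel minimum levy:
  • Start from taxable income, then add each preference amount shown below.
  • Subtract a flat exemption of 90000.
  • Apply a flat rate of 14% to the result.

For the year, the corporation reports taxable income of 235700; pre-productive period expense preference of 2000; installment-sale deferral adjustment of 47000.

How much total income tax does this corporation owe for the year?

36524

Ordinary income tax:
  219000 × 15% = 32850
  16700 × 22% = 3674
  → 36524

Parallel minimum levy:
  Adjusted income: 235700 + 2000 + 47000 = 284700
  Less exemption 90000 → base 194700
  194700 × 14% = 27258

36524 > 27258, so the ordinary income tax governs.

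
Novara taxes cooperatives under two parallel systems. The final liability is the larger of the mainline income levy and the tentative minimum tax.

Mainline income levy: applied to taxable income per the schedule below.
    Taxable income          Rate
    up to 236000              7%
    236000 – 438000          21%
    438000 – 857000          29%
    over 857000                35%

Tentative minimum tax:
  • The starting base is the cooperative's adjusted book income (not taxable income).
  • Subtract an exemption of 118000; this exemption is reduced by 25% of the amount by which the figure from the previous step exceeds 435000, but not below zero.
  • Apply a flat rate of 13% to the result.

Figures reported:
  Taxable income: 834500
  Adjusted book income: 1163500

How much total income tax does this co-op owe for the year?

173925

Mainline income levy:
  236000 × 7% = 16520
  202000 × 21% = 42420
  396500 × 29% = 114985
  → 173925

Tentative minimum tax:
  Base (adjusted book income): 1163500
  Exemption: 25% × (1163500 − 435000) = 182125 ≥ 118000, so the exemption is fully phased out
  Base: 1163500 − 0 = 1163500
  1163500 × 13% = 151255

173925 > 151255, so the mainline income levy governs.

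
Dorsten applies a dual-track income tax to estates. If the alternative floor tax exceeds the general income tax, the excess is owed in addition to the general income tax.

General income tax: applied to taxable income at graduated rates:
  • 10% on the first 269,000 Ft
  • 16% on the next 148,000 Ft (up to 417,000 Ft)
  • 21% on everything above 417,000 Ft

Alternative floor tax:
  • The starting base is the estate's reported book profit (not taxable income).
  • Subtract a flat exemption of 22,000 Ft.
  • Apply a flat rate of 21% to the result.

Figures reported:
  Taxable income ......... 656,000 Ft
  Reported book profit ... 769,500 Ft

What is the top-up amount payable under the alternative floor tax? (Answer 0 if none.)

General income tax:
  269,000 Ft × 10% = 26,900 Ft
  148,000 Ft × 16% = 23,680 Ft
  239,000 Ft × 21% = 50,190 Ft
  → 100,770 Ft

Alternative floor tax:
  Base (reported book profit): 769,500 Ft
  Less exemption 22,000 Ft → base 747,500 Ft
  747,500 Ft × 21% = 156,975 Ft

Excess of alternative floor tax over general income tax: 156,975 Ft − 100,770 Ft = 56,205 Ft.

56,205 Ft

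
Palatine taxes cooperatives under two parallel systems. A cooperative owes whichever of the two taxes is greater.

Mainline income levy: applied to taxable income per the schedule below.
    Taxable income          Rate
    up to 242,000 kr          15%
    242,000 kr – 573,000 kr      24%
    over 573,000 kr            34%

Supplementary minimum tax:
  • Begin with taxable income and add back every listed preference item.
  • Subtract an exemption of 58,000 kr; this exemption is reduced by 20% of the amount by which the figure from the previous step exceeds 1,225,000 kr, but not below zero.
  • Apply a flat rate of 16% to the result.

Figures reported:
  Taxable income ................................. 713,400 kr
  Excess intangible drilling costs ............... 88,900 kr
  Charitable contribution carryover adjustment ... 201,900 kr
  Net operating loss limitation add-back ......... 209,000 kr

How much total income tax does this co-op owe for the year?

184,832 kr

Mainline income levy:
  242,000 kr × 15% = 36,300 kr
  331,000 kr × 24% = 79,440 kr
  140,400 kr × 34% = 47,736 kr
  → 163,476 kr

Supplementary minimum tax:
  Adjusted income: 713,400 kr + 88,900 kr + 201,900 kr + 209,000 kr = 1,213,200 kr
  Exemption: 1,213,200 kr ≤ 1,225,000 kr, so full 58,000 kr applies
  Base: 1,213,200 kr − 58,000 kr = 1,155,200 kr
  1,155,200 kr × 16% = 184,832 kr

184,832 kr > 163,476 kr, so the supplementary minimum tax is the binding amount.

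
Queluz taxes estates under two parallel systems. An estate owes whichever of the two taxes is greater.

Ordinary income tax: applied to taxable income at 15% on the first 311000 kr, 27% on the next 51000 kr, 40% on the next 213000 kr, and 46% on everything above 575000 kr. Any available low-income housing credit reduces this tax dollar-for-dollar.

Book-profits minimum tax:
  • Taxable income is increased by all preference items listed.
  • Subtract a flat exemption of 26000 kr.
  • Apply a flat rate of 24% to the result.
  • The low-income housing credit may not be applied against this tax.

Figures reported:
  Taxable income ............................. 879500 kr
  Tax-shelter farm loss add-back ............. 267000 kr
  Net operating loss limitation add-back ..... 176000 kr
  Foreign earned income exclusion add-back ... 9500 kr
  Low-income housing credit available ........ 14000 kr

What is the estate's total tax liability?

313440 kr

Ordinary income tax:
  311000 kr × 15% = 46650 kr
  51000 kr × 27% = 13770 kr
  213000 kr × 40% = 85200 kr
  304500 kr × 46% = 140070 kr
  → 285690 kr
  Less low-income housing credit 14000 kr → 271690 kr

Book-profits minimum tax:
  Adjusted income: 879500 kr + 267000 kr + 176000 kr + 9500 kr = 1332000 kr
  Less exemption 26000 kr → base 1306000 kr
  1306000 kr × 24% = 313440 kr

313440 kr > 271690 kr, so the book-profits minimum tax is the binding amount.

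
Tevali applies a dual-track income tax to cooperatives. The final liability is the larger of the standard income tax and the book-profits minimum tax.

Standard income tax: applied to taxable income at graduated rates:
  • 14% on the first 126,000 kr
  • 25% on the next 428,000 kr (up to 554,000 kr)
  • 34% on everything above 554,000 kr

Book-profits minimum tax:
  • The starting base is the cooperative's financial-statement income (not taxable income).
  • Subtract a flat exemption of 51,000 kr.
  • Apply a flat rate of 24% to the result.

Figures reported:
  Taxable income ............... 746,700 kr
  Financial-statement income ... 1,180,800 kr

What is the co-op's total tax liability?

271,152 kr

Book-profits minimum tax:
  Base (financial-statement income): 1,180,800 kr
  Less exemption 51,000 kr → base 1,129,800 kr
  1,129,800 kr × 24% = 271,152 kr

Standard income tax:
  126,000 kr × 14% = 17,640 kr
  428,000 kr × 25% = 107,000 kr
  192,700 kr × 34% = 65,518 kr
  → 190,158 kr

271,152 kr > 190,158 kr, so the book-profits minimum tax is the binding amount.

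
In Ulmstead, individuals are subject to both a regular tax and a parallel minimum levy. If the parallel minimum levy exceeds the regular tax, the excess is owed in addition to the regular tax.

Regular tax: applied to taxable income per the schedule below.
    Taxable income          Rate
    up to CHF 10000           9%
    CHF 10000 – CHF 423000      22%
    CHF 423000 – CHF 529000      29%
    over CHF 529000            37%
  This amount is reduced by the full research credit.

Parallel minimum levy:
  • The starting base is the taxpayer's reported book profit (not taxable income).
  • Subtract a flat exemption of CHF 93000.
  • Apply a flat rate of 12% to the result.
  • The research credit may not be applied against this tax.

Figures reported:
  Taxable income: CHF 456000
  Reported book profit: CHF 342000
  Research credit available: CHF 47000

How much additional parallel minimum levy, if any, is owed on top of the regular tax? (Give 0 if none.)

CHF 0

Regular tax:
  CHF 10000 × 9% = CHF 900
  CHF 413000 × 22% = CHF 90860
  CHF 33000 × 29% = CHF 9570
  → CHF 101330
  Less research credit CHF 47000 → CHF 54330

Parallel minimum levy:
  Base (reported book profit): CHF 342000
  Less exemption CHF 93000 → base CHF 249000
  CHF 249000 × 12% = CHF 29880

CHF 29880 ≤ CHF 54330, so no add-on is due.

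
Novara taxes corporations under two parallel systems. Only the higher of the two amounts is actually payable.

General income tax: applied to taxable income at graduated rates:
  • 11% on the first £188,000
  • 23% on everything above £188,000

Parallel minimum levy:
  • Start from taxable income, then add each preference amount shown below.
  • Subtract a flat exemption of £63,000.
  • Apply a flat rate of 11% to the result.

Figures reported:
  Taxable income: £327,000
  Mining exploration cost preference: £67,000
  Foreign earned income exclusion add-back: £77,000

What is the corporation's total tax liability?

General income tax:
  £188,000 × 11% = £20,680
  £139,000 × 23% = £31,970
  → £52,650

Parallel minimum levy:
  Adjusted income: £327,000 + £67,000 + £77,000 = £471,000
  Less exemption £63,000 → base £408,000
  £408,000 × 11% = £44,880

£52,650 > £44,880, so the general income tax governs.

£52,650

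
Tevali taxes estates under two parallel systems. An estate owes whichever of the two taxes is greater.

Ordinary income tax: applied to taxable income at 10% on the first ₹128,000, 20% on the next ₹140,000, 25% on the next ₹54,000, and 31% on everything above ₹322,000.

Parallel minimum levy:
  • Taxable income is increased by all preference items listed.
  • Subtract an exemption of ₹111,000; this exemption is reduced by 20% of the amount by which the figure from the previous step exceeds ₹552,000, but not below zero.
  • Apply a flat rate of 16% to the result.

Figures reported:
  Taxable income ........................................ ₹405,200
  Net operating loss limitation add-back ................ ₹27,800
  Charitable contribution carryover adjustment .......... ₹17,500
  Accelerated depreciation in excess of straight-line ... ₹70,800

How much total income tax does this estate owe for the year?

Parallel minimum levy:
  Adjusted income: ₹405,200 + ₹27,800 + ₹17,500 + ₹70,800 = ₹521,300
  Exemption: ₹521,300 ≤ ₹552,000, so full ₹111,000 applies
  Base: ₹521,300 − ₹111,000 = ₹410,300
  ₹410,300 × 16% = ₹65,648

Ordinary income tax:
  ₹128,000 × 10% = ₹12,800
  ₹140,000 × 20% = ₹28,000
  ₹54,000 × 25% = ₹13,500
  ₹83,200 × 31% = ₹25,792
  → ₹80,092

₹80,092 > ₹65,648, so the ordinary income tax governs.

₹80,092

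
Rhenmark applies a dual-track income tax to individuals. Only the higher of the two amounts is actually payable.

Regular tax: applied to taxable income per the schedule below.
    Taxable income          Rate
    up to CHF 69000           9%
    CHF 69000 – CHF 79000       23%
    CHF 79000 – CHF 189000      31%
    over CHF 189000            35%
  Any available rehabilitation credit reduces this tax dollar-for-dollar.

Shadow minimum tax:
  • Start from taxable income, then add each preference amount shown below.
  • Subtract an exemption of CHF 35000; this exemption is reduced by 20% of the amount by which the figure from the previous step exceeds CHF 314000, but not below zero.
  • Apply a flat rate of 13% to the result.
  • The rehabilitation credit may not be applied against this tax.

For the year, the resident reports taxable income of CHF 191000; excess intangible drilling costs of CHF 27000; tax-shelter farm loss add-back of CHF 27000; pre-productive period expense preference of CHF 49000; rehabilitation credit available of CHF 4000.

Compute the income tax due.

Shadow minimum tax:
  Adjusted income: CHF 191000 + CHF 27000 + CHF 27000 + CHF 49000 = CHF 294000
  Exemption: CHF 294000 ≤ CHF 314000, so full CHF 35000 applies
  Base: CHF 294000 − CHF 35000 = CHF 259000
  CHF 259000 × 13% = CHF 33670

Regular tax:
  CHF 69000 × 9% = CHF 6210
  CHF 10000 × 23% = CHF 2300
  CHF 110000 × 31% = CHF 34100
  CHF 2000 × 35% = CHF 700
  → CHF 43310
  Less rehabilitation credit CHF 4000 → CHF 39310

CHF 39310 > CHF 33670, so the regular tax governs.

CHF 39310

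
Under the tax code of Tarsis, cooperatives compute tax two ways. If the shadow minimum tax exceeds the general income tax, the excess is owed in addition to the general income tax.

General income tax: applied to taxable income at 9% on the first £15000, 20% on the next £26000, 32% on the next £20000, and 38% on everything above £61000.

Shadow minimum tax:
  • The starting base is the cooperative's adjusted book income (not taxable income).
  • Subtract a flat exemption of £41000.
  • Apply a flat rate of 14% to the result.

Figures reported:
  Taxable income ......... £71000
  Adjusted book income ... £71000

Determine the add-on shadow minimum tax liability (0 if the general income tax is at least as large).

General income tax:
  £15000 × 9% = £1350
  £26000 × 20% = £5200
  £20000 × 32% = £6400
  £10000 × 38% = £3800
  → £16750

Shadow minimum tax:
  Base (adjusted book income): £71000
  Less exemption £41000 → base £30000
  £30000 × 14% = £4200

£4200 ≤ £16750, so no add-on is due.

£0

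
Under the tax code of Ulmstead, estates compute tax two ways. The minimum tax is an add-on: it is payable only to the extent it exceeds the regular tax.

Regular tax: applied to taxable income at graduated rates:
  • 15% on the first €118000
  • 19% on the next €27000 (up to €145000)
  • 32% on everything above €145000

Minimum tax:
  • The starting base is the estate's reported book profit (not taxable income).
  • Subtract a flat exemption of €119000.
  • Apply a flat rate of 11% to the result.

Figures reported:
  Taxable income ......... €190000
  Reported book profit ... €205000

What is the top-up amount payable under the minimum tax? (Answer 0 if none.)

Minimum tax:
  Base (reported book profit): €205000
  Less exemption €119000 → base €86000
  €86000 × 11% = €9460

Regular tax:
  €118000 × 15% = €17700
  €27000 × 19% = €5130
  €45000 × 32% = €14400
  → €37230

€9460 ≤ €37230, so no add-on is due.

€0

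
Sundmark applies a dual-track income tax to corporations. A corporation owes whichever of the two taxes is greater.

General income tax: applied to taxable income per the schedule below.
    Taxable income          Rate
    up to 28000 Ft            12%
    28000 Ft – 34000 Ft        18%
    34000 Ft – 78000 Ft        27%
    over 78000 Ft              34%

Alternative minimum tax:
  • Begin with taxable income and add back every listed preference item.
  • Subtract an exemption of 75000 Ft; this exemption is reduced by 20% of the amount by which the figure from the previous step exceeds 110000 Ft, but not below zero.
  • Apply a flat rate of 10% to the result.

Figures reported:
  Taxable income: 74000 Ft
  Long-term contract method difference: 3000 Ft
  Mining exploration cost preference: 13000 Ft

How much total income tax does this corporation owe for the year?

General income tax:
  28000 Ft × 12% = 3360 Ft
  6000 Ft × 18% = 1080 Ft
  40000 Ft × 27% = 10800 Ft
  → 15240 Ft

Alternative minimum tax:
  Adjusted income: 74000 Ft + 3000 Ft + 13000 Ft = 90000 Ft
  Exemption: 90000 Ft ≤ 110000 Ft, so full 75000 Ft applies
  Base: 90000 Ft − 75000 Ft = 15000 Ft
  15000 Ft × 10% = 1500 Ft

15240 Ft > 1500 Ft, so the general income tax governs.

15240 Ft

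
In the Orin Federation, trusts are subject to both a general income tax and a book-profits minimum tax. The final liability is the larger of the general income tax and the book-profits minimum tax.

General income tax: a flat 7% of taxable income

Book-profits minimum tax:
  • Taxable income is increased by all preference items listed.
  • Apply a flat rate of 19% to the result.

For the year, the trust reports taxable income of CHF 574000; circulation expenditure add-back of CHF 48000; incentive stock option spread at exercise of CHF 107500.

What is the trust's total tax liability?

CHF 138605

General income tax:
  CHF 574000 × 7% = CHF 40180

Book-profits minimum tax:
  Adjusted income: CHF 574000 + CHF 48000 + CHF 107500 = CHF 729500
  CHF 729500 × 19% = CHF 138605

CHF 138605 > CHF 40180, so the book-profits minimum tax is the binding amount.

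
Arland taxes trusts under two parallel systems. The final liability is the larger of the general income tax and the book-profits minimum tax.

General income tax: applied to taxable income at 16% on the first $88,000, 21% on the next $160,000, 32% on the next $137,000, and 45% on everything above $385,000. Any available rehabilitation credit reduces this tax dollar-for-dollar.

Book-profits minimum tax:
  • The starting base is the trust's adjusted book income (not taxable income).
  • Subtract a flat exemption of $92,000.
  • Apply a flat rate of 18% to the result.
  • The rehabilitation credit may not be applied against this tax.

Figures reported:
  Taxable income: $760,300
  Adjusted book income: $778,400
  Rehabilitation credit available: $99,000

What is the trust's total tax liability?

$161,405

General income tax:
  $88,000 × 16% = $14,080
  $160,000 × 21% = $33,600
  $137,000 × 32% = $43,840
  $375,300 × 45% = $168,885
  → $260,405
  Less rehabilitation credit $99,000 → $161,405

Book-profits minimum tax:
  Base (adjusted book income): $778,400
  Less exemption $92,000 → base $686,400
  $686,400 × 18% = $123,552

$161,405 > $123,552, so the general income tax governs.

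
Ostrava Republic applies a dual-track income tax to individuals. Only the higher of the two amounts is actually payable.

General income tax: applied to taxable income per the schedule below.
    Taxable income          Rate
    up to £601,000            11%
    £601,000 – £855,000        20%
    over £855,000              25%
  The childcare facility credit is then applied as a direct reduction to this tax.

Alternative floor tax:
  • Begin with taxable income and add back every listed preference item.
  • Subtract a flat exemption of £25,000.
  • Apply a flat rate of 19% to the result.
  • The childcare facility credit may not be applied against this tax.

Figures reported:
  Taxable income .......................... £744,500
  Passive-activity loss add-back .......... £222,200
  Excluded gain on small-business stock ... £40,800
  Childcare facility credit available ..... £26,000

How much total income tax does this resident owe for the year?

£186,675

Alternative floor tax:
  Adjusted income: £744,500 + £222,200 + £40,800 = £1,007,500
  Less exemption £25,000 → base £982,500
  £982,500 × 19% = £186,675

General income tax:
  £601,000 × 11% = £66,110
  £143,500 × 20% = £28,700
  → £94,810
  Less childcare facility credit £26,000 → £68,810

£186,675 > £68,810, so the alternative floor tax is the binding amount.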